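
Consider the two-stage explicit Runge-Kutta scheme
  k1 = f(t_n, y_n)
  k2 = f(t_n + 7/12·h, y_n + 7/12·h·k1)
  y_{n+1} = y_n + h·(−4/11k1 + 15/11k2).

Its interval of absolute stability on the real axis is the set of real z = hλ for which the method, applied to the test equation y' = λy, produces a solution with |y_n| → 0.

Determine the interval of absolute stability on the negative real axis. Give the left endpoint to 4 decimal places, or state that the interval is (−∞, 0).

(-1.2571, 0).

On y'=λy, z=hλ:
  k1=λy_n ⇒ h·k1=z·y_n;  k2=λ(1+7/12z)y_n ⇒ h·k2=z(1+7/12z)y_n
  y_{n+1}/y_n = 1 − 4/11z + 15/11z(1+7/12z) = 1 + z + 35/44z²
  Hence R(z) = 1 + z + 35/44z².

Boundary: |R(x)|=1, x<0.
x=-1.38: |R|=1.1349
R=1: x+35/44x²=0 ⇒ x=−44/35=-1.2571; min R=1−1/(4·35/44)=0.6857>−1
Confirm numerically:
  x=-0.825: |R|=0.71641 <1
  x=-0.666: |R|=0.68683 <1
  x=-0.638: |R|=0.68578 <1
  x=-1.778: |R|=1.73666 >1
  x=-1.483: |R|=1.26643 >1
  x=-1.415: |R|=1.17768 >1
Stable set (-1.2571, 0).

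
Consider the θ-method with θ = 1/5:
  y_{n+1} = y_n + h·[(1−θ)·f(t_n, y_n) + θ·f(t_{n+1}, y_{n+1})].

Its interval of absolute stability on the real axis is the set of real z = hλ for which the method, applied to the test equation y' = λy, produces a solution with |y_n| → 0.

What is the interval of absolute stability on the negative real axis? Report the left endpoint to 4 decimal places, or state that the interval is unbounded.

Set f=λy, z=hλ:
  y_{n+1} = y_n + z·[4/5·y_n + 1/5·y_{n+1}] ⇒ (1 − 1/5z)y_{n+1} = (1 + 4/5z)y_n
  ⇒ R(z) = (1 + 4/5z)/(1 − 1/5z).

Find x<0 with |R(x)|<1.
x=-1.77: |R|=0.3072
R=−1: 1+4/5x = −1+1/5x ⇒ -3/5x=2 ⇒ x=2/(-3/5)=-3.3333
Confirm numerically:
  x=-3.211: |R|=0.95530 <1
  x=-2.849: |R|=0.81488 <1
  x=-1.830: |R|=0.33968 <1
  x=-3.792: |R|=1.15651 >1
  x=-3.429: |R|=1.03405 >1
Stable set (-3.3333, 0).

z∈(-3.3333,0).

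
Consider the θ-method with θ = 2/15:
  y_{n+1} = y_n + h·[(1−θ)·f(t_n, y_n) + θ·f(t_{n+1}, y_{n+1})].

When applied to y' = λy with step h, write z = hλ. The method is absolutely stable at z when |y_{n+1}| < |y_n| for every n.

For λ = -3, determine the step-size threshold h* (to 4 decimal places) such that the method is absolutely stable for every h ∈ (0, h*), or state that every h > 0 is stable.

(-2.7273,0); λ=-3 ⇒ h* = (30/11)/3 = 0.9091.

Test eqn y'=λy, z=hλ:
  y_{n+1} = y_n + z·[13/15·y_n + 2/15·y_{n+1}] ⇒ (1 − 2/15z)y_{n+1} = (1 + 13/15z)y_n
  ⇒ R(z) = (1 + 13/15z)/(1 − 2/15z).

Boundary: |R(x)|=1, x<0.
x=-1.53: |R|=0.2708
R=−1: 1+13/15x = −1+2/15x ⇒ -11/15x=2 ⇒ x=2/(-11/15)=-2.7273
Confirm numerically:
  x=-2.335: |R|=0.78063 <1
  x=-1.469: |R|=0.22840 <1
  x=-1.264: |R|=0.08170 <1
  x=-2.900: |R|=1.09135 >1
  x=-2.878: |R|=1.07988 >1
So |R|<1 on (-2.7273, 0).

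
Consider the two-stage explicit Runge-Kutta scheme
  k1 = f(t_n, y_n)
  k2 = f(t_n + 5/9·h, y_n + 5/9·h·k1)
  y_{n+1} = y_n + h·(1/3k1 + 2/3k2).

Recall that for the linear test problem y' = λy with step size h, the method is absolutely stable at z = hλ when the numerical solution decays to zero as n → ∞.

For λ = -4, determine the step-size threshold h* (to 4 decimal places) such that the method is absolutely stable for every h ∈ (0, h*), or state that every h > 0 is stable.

On y'=λy, z=hλ:
  k1=λy_n ⇒ h·k1=z·y_n;  k2=λ(1+5/9z)y_n ⇒ h·k2=z(1+5/9z)y_n
  y_{n+1}/y_n = 1 + 1/3z + 2/3z(1+5/9z) = 1 + z + 10/27z²
  so R(z) = 1 + z + 10/27z².

Need |R(x)|<1, x<0.
x=-1.13: |R|=0.3429
R=1: x+10/27x²=0 ⇒ x=−27/10=-2.7000; min R=1−1/(4·10/27)=0.3250>−1
Confirm numerically:
  x=-2.298: |R|=0.65785 <1
  x=-1.801: |R|=0.40033 <1
  x=-1.348: |R|=0.32500 <1
  x=-1.308: |R|=0.32565 <1
  x=-3.137: |R|=1.50773 >1
  x=-2.941: |R|=1.26251 >1
  x=-2.767: |R|=1.06866 >1
Stable set (-2.7000, 0).

(-2.7000,0); λ=-4 ⇒ h* = (27/10)/4 = 0.6750.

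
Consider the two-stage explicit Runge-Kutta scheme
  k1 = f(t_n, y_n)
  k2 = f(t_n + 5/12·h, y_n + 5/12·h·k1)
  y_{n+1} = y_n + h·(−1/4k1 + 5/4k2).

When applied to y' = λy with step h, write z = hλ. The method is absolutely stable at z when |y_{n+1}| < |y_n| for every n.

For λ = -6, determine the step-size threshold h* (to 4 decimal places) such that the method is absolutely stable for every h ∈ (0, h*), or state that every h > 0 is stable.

(-1.9200,0); λ=-6 ⇒ h* = (48/25)/6 = 0.3200.

On y'=λy, z=hλ:
  k1=λy_n ⇒ h·k1=z·y_n;  k2=λ(1+5/12z)y_n ⇒ h·k2=z(1+5/12z)y_n
  y_{n+1}/y_n = 1 − 1/4z + 5/4z(1+5/12z) = 1 + z + 25/48z²
  Hence R(z) = 1 + z + 25/48z².

Find x<0 with |R(x)|<1.
x=-0.39: |R|=0.6892
R=1: x+25/48x²=0 ⇒ x=−48/25=-1.9200; min R=1−1/(4·25/48)=0.5200>−1
Confirm numerically:
  x=-1.870: |R|=0.95130 <1
  x=-0.969: |R|=0.52004 <1
  x=-0.902: |R|=0.52175 <1
  x=-0.817: |R|=0.53065 <1
  x=-2.138: |R|=1.24275 >1
So |R|<1 on (-1.9200, 0).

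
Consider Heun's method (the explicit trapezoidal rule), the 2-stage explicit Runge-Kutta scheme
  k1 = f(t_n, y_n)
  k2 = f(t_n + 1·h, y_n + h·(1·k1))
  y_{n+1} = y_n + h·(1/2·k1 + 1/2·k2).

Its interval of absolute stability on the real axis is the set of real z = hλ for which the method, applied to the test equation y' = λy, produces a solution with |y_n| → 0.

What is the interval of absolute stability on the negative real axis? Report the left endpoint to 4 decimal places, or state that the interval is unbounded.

(-2.0000, 0).

Set f=λy, z=hλ:
  order 2, 2-stage ⇒ R(z)=1+z+z^2/2
  (e.g. R(-0.77)=0.52645, |R|=0.52645)

Solve |R(x)|<1 on ℝ⁻.
x=-0.77: |R|=0.5264
|R(-1.95)|=0.9512 |R(-1.27)|=0.5364 |R(-0.54)|=0.6058
Bisect:
  x_lo=-2.3380 |R|=1.3951  x_hi=-0.3447 |R|=0.7147
  mid=-1.34134 |R|=0.55826 →hi
  mid=-1.83966 |R|=0.85252 →hi
  mid=-2.08882 |R|=1.09277 →lo
  mid=-1.96424 |R|=0.96488 →hi
  mid=-2.02653 |R|=1.02688 →lo
  mid=-1.99539 |R|=0.99540 →hi
  mid=-2.01096 |R|=1.01102 →lo
  mid=-2.00317 |R|=1.00318 →lo
  mid=-1.99928 |R|=0.99928 →hi
  mid=-2.00123 |R|=1.00123 →lo
  ...
  [-2.00001,-1.99989] ⇒ x*=-2.0000
Interval (-2.0000, 0).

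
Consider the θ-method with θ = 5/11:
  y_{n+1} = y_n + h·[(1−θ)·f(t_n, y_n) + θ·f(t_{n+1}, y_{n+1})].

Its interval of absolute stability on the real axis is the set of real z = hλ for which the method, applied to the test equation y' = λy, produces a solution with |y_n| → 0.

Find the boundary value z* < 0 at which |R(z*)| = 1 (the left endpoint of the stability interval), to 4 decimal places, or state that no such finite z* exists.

z* = -22.0000.

With y'=λy (z=hλ):
  y_{n+1} = y_n + z·[6/11·y_n + 5/11·y_{n+1}] ⇒ (1 − 5/11z)y_{n+1} = (1 + 6/11z)y_n
  R(z) = (1 + 6/11z)/(1 − 5/11z).

Solve |R(x)|<1 on ℝ⁻.
x=-0.4: |R|=0.6615
R=−1: 1+6/11x = −1+5/11x ⇒ -1/11x=2 ⇒ x=2/(-1/11)=-22.0000
Confirm numerically:
  x=-18.800: |R|=0.96952 <1
  x=-12.049: |R|=0.86033 <1
  x=-11.694: |R|=0.85165 <1
  x=-22.557: |R|=1.00450 >1
  x=-22.466: |R|=1.00378 >1
  x=-22.396: |R|=1.00322 >1
Stable set (-22.0000, 0).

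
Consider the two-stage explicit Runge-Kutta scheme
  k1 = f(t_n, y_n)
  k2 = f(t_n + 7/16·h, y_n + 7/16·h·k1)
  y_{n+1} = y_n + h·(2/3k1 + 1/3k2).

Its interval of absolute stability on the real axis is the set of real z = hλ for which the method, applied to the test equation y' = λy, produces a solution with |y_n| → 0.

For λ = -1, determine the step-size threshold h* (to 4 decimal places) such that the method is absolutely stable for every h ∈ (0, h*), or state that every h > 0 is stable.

(-6.8571,0); λ=-1 ⇒ h* = (48/7)/1 = 6.8571.

With y'=λy (z=hλ):
  k1=λy_n ⇒ h·k1=z·y_n;  k2=λ(1+7/16z)y_n ⇒ h·k2=z(1+7/16z)y_n
  y_{n+1}/y_n = 1 + 2/3z + 1/3z(1+7/16z) = 1 + z + 7/48z²
  R(z) = 1 + z + 7/48z².

Boundary: |R(x)|=1, x<0.
x=-0.55: |R|=0.4941
R=1: x+7/48x²=0 ⇒ x=−48/7=-6.8571; min R=1−1/(4·7/48)=-0.7143>−1
Confirm numerically:
  x=-6.286: |R|=0.47643 <1
  x=-5.596: |R|=0.02920 <1
  x=-3.973: |R|=0.67106 <1
  x=-3.285: |R|=0.71128 <1
  x=-7.193: |R|=1.35231 >1
  x=-7.085: |R|=1.23543 >1
  x=-6.888: |R|=1.03100 >1
So |R|<1 on (-6.8571, 0).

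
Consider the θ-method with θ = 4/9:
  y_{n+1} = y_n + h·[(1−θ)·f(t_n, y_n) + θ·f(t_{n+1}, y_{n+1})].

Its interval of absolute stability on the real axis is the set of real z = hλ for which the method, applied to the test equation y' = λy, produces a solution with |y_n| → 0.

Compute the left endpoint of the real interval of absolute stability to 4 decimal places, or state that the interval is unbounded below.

Test eqn y'=λy, z=hλ:
  y_{n+1} = y_n + z·[5/9·y_n + 4/9·y_{n+1}] ⇒ (1 − 4/9z)y_{n+1} = (1 + 5/9z)y_n
  ⇒ R(z) = (1 + 5/9z)/(1 − 4/9z).

Solve |R(x)|<1 on ℝ⁻.
x=-0.96: |R|=0.3271
R=−1: 1+5/9x = −1+4/9x ⇒ -1/9x=2 ⇒ x=2/(-1/9)=-18.0000
Confirm numerically:
  x=-12.940: |R|=0.91672 <1
  x=-10.614: |R|=0.85646 <1
  x=-9.094: |R|=0.80373 <1
  x=-7.982: |R|=0.75523 <1
  x=-18.336: |R|=1.00408 >1
  x=-18.121: |R|=1.00148 >1
  x=-18.043: |R|=1.00053 >1
So |R|<1 on (-18.0000, 0).

z* = -18.0000.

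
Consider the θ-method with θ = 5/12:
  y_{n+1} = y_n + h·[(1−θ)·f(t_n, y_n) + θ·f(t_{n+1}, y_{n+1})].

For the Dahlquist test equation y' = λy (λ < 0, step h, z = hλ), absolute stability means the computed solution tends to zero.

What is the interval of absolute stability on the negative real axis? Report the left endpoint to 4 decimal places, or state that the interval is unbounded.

On y'=λy, z=hλ:
  y_{n+1} = y_n + z·[7/12·y_n + 5/12·y_{n+1}] ⇒ (1 − 5/12z)y_{n+1} = (1 + 7/12z)y_n
  ⇒ R(z) = (1 + 7/12z)/(1 − 5/12z).

Need |R(x)|<1, x<0.
x=-0.48: |R|=0.6000
R=−1: 1+7/12x = −1+5/12x ⇒ -1/6x=2 ⇒ x=2/(-1/6)=-12.0000
Confirm numerically:
  x=-10.162: |R|=0.94147 <1
  x=-9.411: |R|=0.91232 <1
  x=-6.460: |R|=0.74989 <1
  x=-12.491: |R|=1.01319 >1
  x=-12.248: |R|=1.00677 >1
Stable set (-12.0000, 0).

(-12.0000, 0).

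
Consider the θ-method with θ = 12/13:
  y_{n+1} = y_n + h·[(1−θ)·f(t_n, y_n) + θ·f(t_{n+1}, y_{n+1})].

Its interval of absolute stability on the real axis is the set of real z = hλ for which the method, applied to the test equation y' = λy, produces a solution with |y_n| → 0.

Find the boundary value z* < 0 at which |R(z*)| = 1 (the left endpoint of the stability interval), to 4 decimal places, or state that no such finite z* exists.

unbounded; (−∞, 0).

With y'=λy (z=hλ):
  y_{n+1} = y_n + z·[1/13·y_n + 12/13·y_{n+1}] ⇒ (1 − 12/13z)y_{n+1} = (1 + 1/13z)y_n
  so R(z) = (1 + 1/13z)/(1 − 12/13z).

Solve |R(x)|<1 on ℝ⁻.
x=-1.54: |R|=0.3640
x=-2: |R|=0.2973
x=-10: |R|=0.0226
x=-100: |R|=0.0717
θ=12/13≥1/2 ⇒ |1+1/13x|<|1−12/13x| ∀x<0 ⇒ unbounded interval.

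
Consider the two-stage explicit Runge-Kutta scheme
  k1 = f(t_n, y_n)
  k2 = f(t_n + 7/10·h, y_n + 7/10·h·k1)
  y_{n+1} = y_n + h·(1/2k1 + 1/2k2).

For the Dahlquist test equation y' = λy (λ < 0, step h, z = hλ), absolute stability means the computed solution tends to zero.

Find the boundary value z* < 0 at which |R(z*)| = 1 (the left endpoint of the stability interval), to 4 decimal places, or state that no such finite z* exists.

left endpoint -2.8571.

On y'=λy, z=hλ:
  k1=λy_n ⇒ h·k1=z·y_n;  k2=λ(1+7/10z)y_n ⇒ h·k2=z(1+7/10z)y_n
  y_{n+1}/y_n = 1 + 1/2z + 1/2z(1+7/10z) = 1 + z + 7/20z²
  Hence R(z) = 1 + z + 7/20z².

Solve |R(x)|<1 on ℝ⁻.
x=-0.56: |R|=0.5498
R=1: x+7/20x²=0 ⇒ x=−20/7=-2.8571; min R=1−1/(4·7/20)=0.2857>−1
Confirm numerically:
  x=-2.499: |R|=0.68675 <1
  x=-2.260: |R|=0.52766 <1
  x=-1.551: |R|=0.29096 <1
  x=-3.176: |R|=1.35444 >1
  x=-2.895: |R|=1.03836 >1
Stable set (-2.8571, 0).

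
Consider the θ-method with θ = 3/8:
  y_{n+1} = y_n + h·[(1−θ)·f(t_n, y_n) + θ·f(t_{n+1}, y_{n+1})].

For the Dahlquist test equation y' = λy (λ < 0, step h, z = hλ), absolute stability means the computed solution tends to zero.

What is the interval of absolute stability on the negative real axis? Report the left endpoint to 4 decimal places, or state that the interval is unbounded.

(-8.0000, 0).

Set f=λy, z=hλ:
  y_{n+1} = y_n + z·[5/8·y_n + 3/8·y_{n+1}] ⇒ (1 − 3/8z)y_{n+1} = (1 + 5/8z)y_n
  R(z) = (1 + 5/8z)/(1 − 3/8z).

Solve |R(x)|<1 on ℝ⁻.
x=-1.18: |R|=0.1820
R=−1: 1+5/8x = −1+3/8x ⇒ -1/4x=2 ⇒ x=2/(-1/4)=-8.0000
Confirm numerically:
  x=-6.962: |R|=0.92813 <1
  x=-5.438: |R|=0.78926 <1
  x=-5.165: |R|=0.75867 <1
  x=-8.596: |R|=1.03528 >1
  x=-8.214: |R|=1.01311 >1
So |R|<1 on (-8.0000, 0).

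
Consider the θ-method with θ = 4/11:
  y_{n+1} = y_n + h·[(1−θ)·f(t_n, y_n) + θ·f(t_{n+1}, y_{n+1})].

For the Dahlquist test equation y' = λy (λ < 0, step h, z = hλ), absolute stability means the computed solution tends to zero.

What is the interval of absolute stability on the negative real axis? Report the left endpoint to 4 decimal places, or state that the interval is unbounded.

z∈(-7.3333,0).

With y'=λy (z=hλ):
  y_{n+1} = y_n + z·[7/11·y_n + 4/11·y_{n+1}] ⇒ (1 − 4/11z)y_{n+1} = (1 + 7/11z)y_n
  ⇒ R(z) = (1 + 7/11z)/(1 − 4/11z).

Boundary: |R(x)|=1, x<0.
x=-1.22: |R|=0.1549
R=−1: 1+7/11x = −1+4/11x ⇒ -3/11x=2 ⇒ x=2/(-3/11)=-7.3333
Confirm numerically:
  x=-7.273: |R|=0.99549 <1
  x=-7.240: |R|=0.99299 <1
  x=-6.156: |R|=0.90085 <1
  x=-7.893: |R|=1.03944 >1
  x=-7.852: |R|=1.03669 >1
  x=-7.828: |R|=1.03507 >1
Interval (-7.3333, 0).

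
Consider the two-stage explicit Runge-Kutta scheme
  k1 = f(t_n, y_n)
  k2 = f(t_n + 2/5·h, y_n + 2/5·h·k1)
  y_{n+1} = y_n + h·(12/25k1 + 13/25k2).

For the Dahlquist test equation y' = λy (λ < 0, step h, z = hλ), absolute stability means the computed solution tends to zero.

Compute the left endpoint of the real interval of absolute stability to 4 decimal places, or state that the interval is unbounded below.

With y'=λy (z=hλ):
  k1=λy_n ⇒ h·k1=z·y_n;  k2=λ(1+2/5z)y_n ⇒ h·k2=z(1+2/5z)y_n
  y_{n+1}/y_n = 1 + 12/25z + 13/25z(1+2/5z) = 1 + z + 26/125z²
  R(z) = 1 + z + 26/125z².

Need |R(x)|<1, x<0.
x=-0.31: |R|=0.7100
R=1: x+26/125x²=0 ⇒ x=−125/26=-4.8077; min R=1−1/(4·26/125)=-0.2019>−1
Confirm numerically:
  x=-4.682: |R|=0.87759 <1
  x=-3.255: |R|=0.05123 <1
  x=-3.199: |R|=0.07041 <1
  x=-5.292: |R|=1.53309 >1
  x=-5.082: |R|=1.28996 >1
  x=-4.960: |R|=1.15713 >1
Interval (-4.8077, 0).

left endpoint -4.8077.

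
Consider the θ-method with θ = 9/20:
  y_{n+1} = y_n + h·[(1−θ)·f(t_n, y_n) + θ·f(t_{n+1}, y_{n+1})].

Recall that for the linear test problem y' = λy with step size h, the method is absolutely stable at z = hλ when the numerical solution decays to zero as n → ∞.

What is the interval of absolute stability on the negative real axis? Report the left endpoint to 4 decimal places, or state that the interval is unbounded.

(-20.0000, 0).

Test eqn y'=λy, z=hλ:
  y_{n+1} = y_n + z·[11/20·y_n + 9/20·y_{n+1}] ⇒ (1 − 9/20z)y_{n+1} = (1 + 11/20z)y_n
  ⇒ R(z) = (1 + 11/20z)/(1 − 9/20z).

Find x<0 with |R(x)|<1.
x=-0.49: |R|=0.5985
R=−1: 1+11/20x = −1+9/20x ⇒ -1/10x=2 ⇒ x=2/(-1/10)=-20.0000
Confirm numerically:
  x=-16.527: |R|=0.95884 <1
  x=-16.513: |R|=0.95864 <1
  x=-10.807: |R|=0.84321 <1
  x=-9.316: |R|=0.79423 <1
  x=-20.528: |R|=1.00516 >1
  x=-20.188: |R|=1.00186 >1
Stable set (-20.0000, 0).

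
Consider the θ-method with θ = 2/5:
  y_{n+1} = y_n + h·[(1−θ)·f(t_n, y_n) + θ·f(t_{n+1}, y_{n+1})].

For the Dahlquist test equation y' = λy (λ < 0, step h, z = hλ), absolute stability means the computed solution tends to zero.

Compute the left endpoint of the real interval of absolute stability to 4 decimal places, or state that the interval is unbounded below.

Set f=λy, z=hλ:
  y_{n+1} = y_n + z·[3/5·y_n + 2/5·y_{n+1}] ⇒ (1 − 2/5z)y_{n+1} = (1 + 3/5z)y_n
  Hence R(z) = (1 + 3/5z)/(1 − 2/5z).

Find x<0 with |R(x)|<1.
x=-0.58: |R|=0.5292
R=−1: 1+3/5x = −1+2/5x ⇒ -1/5x=2 ⇒ x=2/(-1/5)=-10.0000
Confirm numerically:
  x=-9.804: |R|=0.99204 <1
  x=-9.684: |R|=0.98703 <1
  x=-8.865: |R|=0.95007 <1
  x=-8.189: |R|=0.91529 <1
  x=-10.490: |R|=1.01886 >1
  x=-10.272: |R|=1.01065 >1
  x=-10.180: |R|=1.00710 >1
Interval (-10.0000, 0).

left endpoint -10.0000.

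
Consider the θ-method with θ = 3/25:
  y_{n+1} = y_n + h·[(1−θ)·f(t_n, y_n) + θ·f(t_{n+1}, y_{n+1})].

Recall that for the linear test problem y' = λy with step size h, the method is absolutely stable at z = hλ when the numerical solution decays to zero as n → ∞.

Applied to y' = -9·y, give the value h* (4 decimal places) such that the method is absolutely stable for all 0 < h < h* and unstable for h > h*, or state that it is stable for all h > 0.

(-2.6316,0); λ=-9 ⇒ h* = (50/19)/9 = 0.2924.

With y'=λy (z=hλ):
  y_{n+1} = y_n + z·[22/25·y_n + 3/25·y_{n+1}] ⇒ (1 − 3/25z)y_{n+1} = (1 + 22/25z)y_n
  so R(z) = (1 + 22/25z)/(1 − 3/25z).

Boundary: |R(x)|=1, x<0.
x=-0.52: |R|=0.5105
R=−1: 1+22/25x = −1+3/25x ⇒ -19/25x=2 ⇒ x=2/(-19/25)=-2.6316
Confirm numerically:
  x=-2.197: |R|=0.73863 <1
  x=-1.309: |R|=0.13130 <1
  x=-1.079: |R|=0.04469 <1
  x=-3.141: |R|=1.28118 >1
  x=-2.886: |R|=1.14362 >1
Interval (-2.6316, 0).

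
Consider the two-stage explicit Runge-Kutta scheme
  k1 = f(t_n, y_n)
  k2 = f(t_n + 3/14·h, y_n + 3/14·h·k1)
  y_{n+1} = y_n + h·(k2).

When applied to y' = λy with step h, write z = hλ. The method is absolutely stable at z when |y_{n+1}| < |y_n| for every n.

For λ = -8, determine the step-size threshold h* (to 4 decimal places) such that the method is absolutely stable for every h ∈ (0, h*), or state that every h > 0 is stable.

(-4.6667,0); λ=-8 ⇒ h* = (14/3)/8 = 0.5833.

Test eqn y'=λy, z=hλ:
  k1=λy_n ⇒ h·k1=z·y_n;  k2=λ(1+3/14z)y_n ⇒ h·k2=z(1+3/14z)y_n
  y_{n+1}/y_n = 1 + z(1+3/14z) = 1 + z + 3/14z²
  ⇒ R(z) = 1 + z + 3/14z².

Solve |R(x)|<1 on ℝ⁻.
x=-0.73: |R|=0.3842
R=1: x+3/14x²=0 ⇒ x=−14/3=-4.6667; min R=1−1/(4·3/14)=-0.1667>−1
Confirm numerically:
  x=-4.471: |R|=0.81254 <1
  x=-3.621: |R|=0.18864 <1
  x=-2.482: |R|=0.16193 <1
  x=-5.181: |R|=1.57102 >1
  x=-4.944: |R|=1.29381 >1
  x=-4.726: |R|=1.06009 >1
Interval (-4.6667, 0).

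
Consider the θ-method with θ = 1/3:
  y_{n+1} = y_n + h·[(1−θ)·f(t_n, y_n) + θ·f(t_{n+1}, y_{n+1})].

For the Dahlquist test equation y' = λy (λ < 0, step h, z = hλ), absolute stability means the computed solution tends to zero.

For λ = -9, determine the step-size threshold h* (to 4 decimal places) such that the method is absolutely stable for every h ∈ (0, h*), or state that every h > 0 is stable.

(-6.0000,0); λ=-9 ⇒ h* = (6)/9 = 0.6667.

Test eqn y'=λy, z=hλ:
  y_{n+1} = y_n + z·[2/3·y_n + 1/3·y_{n+1}] ⇒ (1 − 1/3z)y_{n+1} = (1 + 2/3z)y_n
  Hence R(z) = (1 + 2/3z)/(1 − 1/3z).

Solve |R(x)|<1 on ℝ⁻.
x=-1.47: |R|=0.0134
R=−1: 1+2/3x = −1+1/3x ⇒ -1/3x=2 ⇒ x=2/(-1/3)=-6.0000
Confirm numerically:
  x=-5.803: |R|=0.97762 <1
  x=-4.462: |R|=0.79389 <1
  x=-3.309: |R|=0.57347 <1
  x=-6.488: |R|=1.05143 >1
  x=-6.410: |R|=1.04357 >1
  x=-6.250: |R|=1.02703 >1
Interval (-6.0000, 0).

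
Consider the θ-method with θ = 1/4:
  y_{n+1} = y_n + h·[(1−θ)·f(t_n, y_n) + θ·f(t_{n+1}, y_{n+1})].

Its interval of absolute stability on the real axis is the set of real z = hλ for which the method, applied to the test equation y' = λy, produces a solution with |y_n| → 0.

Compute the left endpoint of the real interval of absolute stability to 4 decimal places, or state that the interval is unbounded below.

left endpoint -4.0000.

On y'=λy, z=hλ:
  y_{n+1} = y_n + z·[3/4·y_n + 1/4·y_{n+1}] ⇒ (1 − 1/4z)y_{n+1} = (1 + 3/4z)y_n
  Hence R(z) = (1 + 3/4z)/(1 − 1/4z).

Find x<0 with |R(x)|<1.
x=-1.03: |R|=0.1809
R=−1: 1+3/4x = −1+1/4x ⇒ -1/2x=2 ⇒ x=2/(-1/2)=-4.0000
Confirm numerically:
  x=-3.815: |R|=0.95266 <1
  x=-3.696: |R|=0.92100 <1
  x=-1.840: |R|=0.26027 <1
  x=-4.297: |R|=1.07159 >1
  x=-4.265: |R|=1.06413 >1
Stable set (-4.0000, 0).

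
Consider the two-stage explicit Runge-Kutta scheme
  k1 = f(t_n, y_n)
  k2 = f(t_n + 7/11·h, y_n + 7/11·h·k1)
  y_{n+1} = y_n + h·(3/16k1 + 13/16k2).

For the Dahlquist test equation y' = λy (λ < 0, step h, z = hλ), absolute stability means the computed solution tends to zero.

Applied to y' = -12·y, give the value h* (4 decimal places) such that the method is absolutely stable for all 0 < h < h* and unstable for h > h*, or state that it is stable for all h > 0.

(-1.9341,0); λ=-12 ⇒ h* = (176/91)/12 = 0.1612.

Set f=λy, z=hλ:
  k1=λy_n ⇒ h·k1=z·y_n;  k2=λ(1+7/11z)y_n ⇒ h·k2=z(1+7/11z)y_n
  y_{n+1}/y_n = 1 + 3/16z + 13/16z(1+7/11z) = 1 + z + 91/176z²
  R(z) = 1 + z + 91/176z².

Need |R(x)|<1, x<0.
x=-1.12: |R|=0.5286
R=1: x+91/176x²=0 ⇒ x=−176/91=-1.9341; min R=1−1/(4·91/176)=0.5165>−1
Confirm numerically:
  x=-1.610: |R|=0.73023 <1
  x=-1.504: |R|=0.66557 <1
  x=-1.106: |R|=0.52647 <1
  x=-0.929: |R|=0.51723 <1
  x=-2.197: |R|=1.29868 >1
  x=-2.073: |R|=1.14891 >1
  x=-2.028: |R|=1.09850 >1
Stable set (-1.9341, 0).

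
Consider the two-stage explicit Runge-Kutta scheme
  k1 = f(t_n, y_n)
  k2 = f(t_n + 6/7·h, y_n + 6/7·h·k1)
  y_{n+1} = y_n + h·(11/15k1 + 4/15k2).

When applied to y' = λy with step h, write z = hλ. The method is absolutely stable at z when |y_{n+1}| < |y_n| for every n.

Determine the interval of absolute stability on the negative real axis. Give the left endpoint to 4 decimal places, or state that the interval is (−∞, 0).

Test eqn y'=λy, z=hλ:
  k1=λy_n ⇒ h·k1=z·y_n;  k2=λ(1+6/7z)y_n ⇒ h·k2=z(1+6/7z)y_n
  y_{n+1}/y_n = 1 + 11/15z + 4/15z(1+6/7z) = 1 + z + 8/35z²
  so R(z) = 1 + z + 8/35z².

Need |R(x)|<1, x<0.
x=-1.33: |R|=0.0743
R=1: x+8/35x²=0 ⇒ x=−35/8=-4.3750; min R=1−1/(4·8/35)=-0.0938>−1
Confirm numerically:
  x=-3.403: |R|=0.24395 <1
  x=-3.350: |R|=0.21514 <1
  x=-1.934: |R|=0.07906 <1
  x=-4.892: |R|=1.57809 >1
  x=-4.551: |R|=1.18308 >1
  x=-4.447: |R|=1.07318 >1
Interval (-4.3750, 0).

(-4.3750, 0).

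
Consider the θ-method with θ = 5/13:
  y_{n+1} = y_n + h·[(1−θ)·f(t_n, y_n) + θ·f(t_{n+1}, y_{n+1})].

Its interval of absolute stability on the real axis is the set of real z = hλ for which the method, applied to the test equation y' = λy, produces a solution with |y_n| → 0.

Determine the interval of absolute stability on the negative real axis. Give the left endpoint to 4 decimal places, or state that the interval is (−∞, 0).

With y'=λy (z=hλ):
  y_{n+1} = y_n + z·[8/13·y_n + 5/13·y_{n+1}] ⇒ (1 − 5/13z)y_{n+1} = (1 + 8/13z)y_n
  ⇒ R(z) = (1 + 8/13z)/(1 − 5/13z).

Find x<0 with |R(x)|<1.
x=-1.76: |R|=0.0495
R=−1: 1+8/13x = −1+5/13x ⇒ -3/13x=2 ⇒ x=2/(-3/13)=-8.6667
Confirm numerically:
  x=-8.478: |R|=0.98978 <1
  x=-8.474: |R|=0.98956 <1
  x=-7.490: |R|=0.93003 <1
  x=-6.904: |R|=0.88872 <1
  x=-9.171: |R|=1.02571 >1
  x=-9.151: |R|=1.02473 >1
  x=-9.114: |R|=1.02291 >1
Stable set (-8.6667, 0).

z∈(-8.6667,0).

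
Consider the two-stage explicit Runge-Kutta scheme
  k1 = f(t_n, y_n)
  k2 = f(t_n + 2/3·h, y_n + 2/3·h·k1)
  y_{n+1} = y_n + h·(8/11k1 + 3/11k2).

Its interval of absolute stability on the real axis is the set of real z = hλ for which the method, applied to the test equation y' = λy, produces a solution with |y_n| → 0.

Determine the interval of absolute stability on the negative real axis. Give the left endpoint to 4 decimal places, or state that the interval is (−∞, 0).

(-5.5000, 0).

Set f=λy, z=hλ:
  k1=λy_n ⇒ h·k1=z·y_n;  k2=λ(1+2/3z)y_n ⇒ h·k2=z(1+2/3z)y_n
  y_{n+1}/y_n = 1 + 8/11z + 3/11z(1+2/3z) = 1 + z + 2/11z²
  Hence R(z) = 1 + z + 2/11z².

Boundary: |R(x)|=1, x<0.
x=-0.63: |R|=0.4422
R=1: x+2/11x²=0 ⇒ x=−11/2=-5.5000; min R=1−1/(4·2/11)=-0.3750>−1
Confirm numerically:
  x=-5.090: |R|=0.62056 <1
  x=-4.799: |R|=0.38835 <1
  x=-3.282: |R|=0.32354 <1
  x=-2.278: |R|=0.33449 <1
  x=-6.051: |R|=1.60620 >1
  x=-5.687: |R|=1.19336 >1
Interval (-5.5000, 0).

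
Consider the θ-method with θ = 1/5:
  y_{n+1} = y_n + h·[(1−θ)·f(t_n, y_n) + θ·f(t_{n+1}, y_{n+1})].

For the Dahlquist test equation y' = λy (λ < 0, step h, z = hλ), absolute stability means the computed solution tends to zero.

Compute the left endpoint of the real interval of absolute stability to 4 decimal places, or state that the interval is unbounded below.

z* = -3.3333.

On y'=λy, z=hλ:
  y_{n+1} = y_n + z·[4/5·y_n + 1/5·y_{n+1}] ⇒ (1 − 1/5z)y_{n+1} = (1 + 4/5z)y_n
  R(z) = (1 + 4/5z)/(1 − 1/5z).

Find x<0 with |R(x)|<1.
x=-0.79: |R|=0.3178
R=−1: 1+4/5x = −1+1/5x ⇒ -3/5x=2 ⇒ x=2/(-3/5)=-3.3333
Confirm numerically:
  x=-2.437: |R|=0.63843 <1
  x=-2.148: |R|=0.50252 <1
  x=-2.029: |R|=0.44331 <1
  x=-3.931: |R|=1.20076 >1
  x=-3.697: |R|=1.12545 >1
  x=-3.448: |R|=1.04072 >1
So |R|<1 on (-3.3333, 0).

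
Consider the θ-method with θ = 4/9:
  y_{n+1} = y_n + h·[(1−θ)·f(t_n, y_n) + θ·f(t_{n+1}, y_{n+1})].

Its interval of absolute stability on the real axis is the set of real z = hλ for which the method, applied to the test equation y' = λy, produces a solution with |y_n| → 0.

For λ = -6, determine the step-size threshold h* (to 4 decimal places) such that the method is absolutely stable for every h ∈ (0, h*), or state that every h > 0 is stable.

(-18.0000,0); λ=-6 ⇒ h* = (18)/6 = 3.0000.

On y'=λy, z=hλ:
  y_{n+1} = y_n + z·[5/9·y_n + 4/9·y_{n+1}] ⇒ (1 − 4/9z)y_{n+1} = (1 + 5/9z)y_n
  R(z) = (1 + 5/9z)/(1 − 4/9z).

Find x<0 with |R(x)|<1.
x=-0.43: |R|=0.6390
R=−1: 1+5/9x = −1+4/9x ⇒ -1/9x=2 ⇒ x=2/(-1/9)=-18.0000
Confirm numerically:
  x=-12.947: |R|=0.91688 <1
  x=-11.999: |R|=0.89471 <1
  x=-11.604: |R|=0.88458 <1
  x=-10.762: |R|=0.86094 <1
  x=-18.600: |R|=1.00719 >1
  x=-18.564: |R|=1.00677 >1
Stable set (-18.0000, 0).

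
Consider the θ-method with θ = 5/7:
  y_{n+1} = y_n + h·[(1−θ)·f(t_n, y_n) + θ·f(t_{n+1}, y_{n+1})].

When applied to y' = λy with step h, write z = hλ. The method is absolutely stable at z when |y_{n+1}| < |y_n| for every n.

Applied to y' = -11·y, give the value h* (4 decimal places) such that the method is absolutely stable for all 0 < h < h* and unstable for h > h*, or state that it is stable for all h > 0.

unbounded; (−∞, 0). Any h>0 works for λ=-11.

Test eqn y'=λy, z=hλ:
  y_{n+1} = y_n + z·[2/7·y_n + 5/7·y_{n+1}] ⇒ (1 − 5/7z)y_{n+1} = (1 + 2/7z)y_n
  ⇒ R(z) = (1 + 2/7z)/(1 − 5/7z).

Find x<0 with |R(x)|<1.
x=-1.06: |R|=0.3967
x=-2: |R|=0.1765
x=-10: |R|=0.2281
x=-100: |R|=0.3807
θ=5/7≥1/2 ⇒ |1+2/7x|<|1−5/7x| ∀x<0 ⇒ unbounded interval.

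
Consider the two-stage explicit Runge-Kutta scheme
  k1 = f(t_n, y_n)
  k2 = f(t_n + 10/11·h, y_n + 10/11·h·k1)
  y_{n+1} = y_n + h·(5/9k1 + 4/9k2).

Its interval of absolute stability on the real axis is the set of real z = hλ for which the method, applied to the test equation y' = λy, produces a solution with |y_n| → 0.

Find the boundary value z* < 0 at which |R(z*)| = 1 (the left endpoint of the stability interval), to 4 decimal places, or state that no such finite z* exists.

z* = -2.4750.

With y'=λy (z=hλ):
  k1=λy_n ⇒ h·k1=z·y_n;  k2=λ(1+10/11z)y_n ⇒ h·k2=z(1+10/11z)y_n
  y_{n+1}/y_n = 1 + 5/9z + 4/9z(1+10/11z) = 1 + z + 40/99z²
  R(z) = 1 + z + 40/99z².

Need |R(x)|<1, x<0.
x=-0.58: |R|=0.5559
R=1: x+40/99x²=0 ⇒ x=−99/40=-2.4750; min R=1−1/(4·40/99)=0.3812>−1
Confirm numerically:
  x=-2.317: |R|=0.85209 <1
  x=-2.228: |R|=0.77765 <1
  x=-1.439: |R|=0.39765 <1
  x=-2.795: |R|=1.36137 >1
  x=-2.742: |R|=1.29580 >1
So |R|<1 on (-2.4750, 0).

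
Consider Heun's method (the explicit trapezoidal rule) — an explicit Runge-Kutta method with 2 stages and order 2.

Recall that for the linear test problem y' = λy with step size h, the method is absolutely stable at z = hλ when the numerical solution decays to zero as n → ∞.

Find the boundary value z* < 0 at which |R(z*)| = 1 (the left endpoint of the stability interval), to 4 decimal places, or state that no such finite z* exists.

Test eqn y'=λy, z=hλ:
  order 2, 2-stage ⇒ R(z)=1+z+z^2/2
  (e.g. R(-0.93)=0.50245, |R|=0.50245)

Need |R(x)|<1, x<0.
x=-0.93: |R|=0.5025
|R(-1.84)|=0.8528 |R(-1.56)|=0.6568 |R(-0.93)|=0.5025
Bisect:
  x_lo=-2.6901 |R|=1.9282  x_hi=-0.3079 |R|=0.7395
  mid=-1.49896 |R|=0.62448 →hi
  mid=-2.09452 |R|=1.09899 →lo
  mid=-1.79674 |R|=0.81740 →hi
  mid=-1.94563 |R|=0.94711 →hi
  mid=-2.02008 |R|=1.02028 →lo
  mid=-1.98286 |R|=0.98300 →hi
  mid=-2.00147 |R|=1.00147 →lo
  mid=-1.99216 |R|=0.99219 →hi
  mid=-1.99681 |R|=0.99682 →hi
  mid=-1.99914 |R|=0.99914 →hi
  ...
  [-2.00001,-1.99987] ⇒ x*=-2.0000
Interval (-2.0000, 0).

left endpoint -2.0000.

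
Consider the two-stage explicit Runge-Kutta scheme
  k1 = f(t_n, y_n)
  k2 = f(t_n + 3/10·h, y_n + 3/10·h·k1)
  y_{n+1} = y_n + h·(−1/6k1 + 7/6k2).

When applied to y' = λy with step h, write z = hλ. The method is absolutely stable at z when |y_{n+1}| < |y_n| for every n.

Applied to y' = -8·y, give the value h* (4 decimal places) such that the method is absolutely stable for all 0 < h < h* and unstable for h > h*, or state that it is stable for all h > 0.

Set f=λy, z=hλ:
  k1=λy_n ⇒ h·k1=z·y_n;  k2=λ(1+3/10z)y_n ⇒ h·k2=z(1+3/10z)y_n
  y_{n+1}/y_n = 1 − 1/6z + 7/6z(1+3/10z) = 1 + z + 7/20z²
  Hence R(z) = 1 + z + 7/20z².

Solve |R(x)|<1 on ℝ⁻.
x=-0.59: |R|=0.5318
R=1: x+7/20x²=0 ⇒ x=−20/7=-2.8571; min R=1−1/(4·7/20)=0.2857>−1
Confirm numerically:
  x=-2.464: |R|=0.66095 <1
  x=-1.545: |R|=0.29046 <1
  x=-1.297: |R|=0.29177 <1
  x=-3.383: |R|=1.62264 >1
  x=-3.311: |R|=1.52595 >1
  x=-3.231: |R|=1.42278 >1
Interval (-2.8571, 0).

(-2.8571,0); λ=-8 ⇒ h* = (20/7)/8 = 0.3571.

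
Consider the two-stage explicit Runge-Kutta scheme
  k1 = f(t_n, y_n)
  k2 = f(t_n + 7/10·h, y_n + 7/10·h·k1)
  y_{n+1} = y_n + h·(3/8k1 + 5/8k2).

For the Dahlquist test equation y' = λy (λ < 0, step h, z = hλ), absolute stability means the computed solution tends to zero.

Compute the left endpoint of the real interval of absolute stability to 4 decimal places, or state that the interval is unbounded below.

left endpoint -2.2857.

On y'=λy, z=hλ:
  k1=λy_n ⇒ h·k1=z·y_n;  k2=λ(1+7/10z)y_n ⇒ h·k2=z(1+7/10z)y_n
  y_{n+1}/y_n = 1 + 3/8z + 5/8z(1+7/10z) = 1 + z + 7/16z²
  so R(z) = 1 + z + 7/16z².

Find x<0 with |R(x)|<1.
x=-1.27: |R|=0.4356
R=1: x+7/16x²=0 ⇒ x=−16/7=-2.2857; min R=1−1/(4·7/16)=0.4286>−1
Confirm numerically:
  x=-1.520: |R|=0.49080 <1
  x=-1.461: |R|=0.47285 <1
  x=-1.171: |R|=0.42892 <1
  x=-2.663: |R|=1.43956 >1
  x=-2.653: |R|=1.42630 >1
So |R|<1 on (-2.2857, 0).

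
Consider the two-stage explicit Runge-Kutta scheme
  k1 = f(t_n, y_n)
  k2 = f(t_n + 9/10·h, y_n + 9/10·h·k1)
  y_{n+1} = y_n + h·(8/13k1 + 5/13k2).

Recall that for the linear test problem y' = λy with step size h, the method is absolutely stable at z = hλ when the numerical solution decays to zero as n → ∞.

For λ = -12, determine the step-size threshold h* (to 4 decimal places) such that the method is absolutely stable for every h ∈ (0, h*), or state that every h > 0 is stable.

(-2.8889,0); λ=-12 ⇒ h* = (26/9)/12 = 0.2407.

On y'=λy, z=hλ:
  k1=λy_n ⇒ h·k1=z·y_n;  k2=λ(1+9/10z)y_n ⇒ h·k2=z(1+9/10z)y_n
  y_{n+1}/y_n = 1 + 8/13z + 5/13z(1+9/10z) = 1 + z + 9/26z²
  R(z) = 1 + z + 9/26z².

Find x<0 with |R(x)|<1.
x=-0.68: |R|=0.4801
R=1: x+9/26x²=0 ⇒ x=−26/9=-2.8889; min R=1−1/(4·9/26)=0.2778>−1
Confirm numerically:
  x=-2.349: |R|=0.56101 <1
  x=-1.961: |R|=0.37014 <1
  x=-1.463: |R|=0.27790 <1
  x=-3.425: |R|=1.63560 >1
  x=-3.108: |R|=1.23573 >1
  x=-2.911: |R|=1.02228 >1
Interval (-2.8889, 0).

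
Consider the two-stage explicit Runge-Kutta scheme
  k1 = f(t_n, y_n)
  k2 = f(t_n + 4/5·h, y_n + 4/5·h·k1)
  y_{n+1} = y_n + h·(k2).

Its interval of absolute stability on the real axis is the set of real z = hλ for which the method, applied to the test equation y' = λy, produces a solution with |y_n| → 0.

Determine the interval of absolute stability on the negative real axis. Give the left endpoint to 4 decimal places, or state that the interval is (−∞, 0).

(-1.2500, 0).

On y'=λy, z=hλ:
  k1=λy_n ⇒ h·k1=z·y_n;  k2=λ(1+4/5z)y_n ⇒ h·k2=z(1+4/5z)y_n
  y_{n+1}/y_n = 1 + z(1+4/5z) = 1 + z + 4/5z²
  R(z) = 1 + z + 4/5z².

Need |R(x)|<1, x<0.
x=-0.36: |R|=0.7437
R=1: x+4/5x²=0 ⇒ x=−5/4=-1.2500; min R=1−1/(4·4/5)=0.6875>−1
Confirm numerically:
  x=-1.020: |R|=0.81232 <1
  x=-0.897: |R|=0.74669 <1
  x=-0.774: |R|=0.70526 <1
  x=-0.611: |R|=0.68766 <1
  x=-1.344: |R|=1.10107 >1
  x=-1.319: |R|=1.07281 >1
Interval (-1.2500, 0).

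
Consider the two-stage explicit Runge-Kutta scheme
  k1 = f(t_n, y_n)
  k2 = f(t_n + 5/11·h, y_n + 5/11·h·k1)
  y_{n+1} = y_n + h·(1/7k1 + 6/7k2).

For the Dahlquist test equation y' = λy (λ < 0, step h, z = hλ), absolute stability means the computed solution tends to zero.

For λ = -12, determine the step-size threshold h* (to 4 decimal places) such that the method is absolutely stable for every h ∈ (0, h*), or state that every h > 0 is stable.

(-2.5667,0); λ=-12 ⇒ h* = (77/30)/12 = 0.2139.

Set f=λy, z=hλ:
  k1=λy_n ⇒ h·k1=z·y_n;  k2=λ(1+5/11z)y_n ⇒ h·k2=z(1+5/11z)y_n
  y_{n+1}/y_n = 1 + 1/7z + 6/7z(1+5/11z) = 1 + z + 30/77z²
  ⇒ R(z) = 1 + z + 30/77z².

Boundary: |R(x)|=1, x<0.
x=-0.86: |R|=0.4282
R=1: x+30/77x²=0 ⇒ x=−77/30=-2.5667; min R=1−1/(4·30/77)=0.3583>−1
Confirm numerically:
  x=-2.187: |R|=0.67649 <1
  x=-1.897: |R|=0.50506 <1
  x=-1.473: |R|=0.37235 <1
  x=-3.064: |R|=1.59370 >1
  x=-2.930: |R|=1.41477 >1
Stable set (-2.5667, 0).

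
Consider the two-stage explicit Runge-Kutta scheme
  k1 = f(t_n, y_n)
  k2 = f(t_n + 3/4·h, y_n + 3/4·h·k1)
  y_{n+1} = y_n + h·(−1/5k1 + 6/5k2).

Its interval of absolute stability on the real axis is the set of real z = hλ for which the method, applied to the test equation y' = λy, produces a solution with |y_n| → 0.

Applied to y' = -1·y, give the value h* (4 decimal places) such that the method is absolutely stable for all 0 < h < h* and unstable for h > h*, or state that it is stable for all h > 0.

(-1.1111,0); λ=-1 ⇒ h* = (10/9)/1 = 1.1111.

On y'=λy, z=hλ:
  k1=λy_n ⇒ h·k1=z·y_n;  k2=λ(1+3/4z)y_n ⇒ h·k2=z(1+3/4z)y_n
  y_{n+1}/y_n = 1 − 1/5z + 6/5z(1+3/4z) = 1 + z + 9/10z²
  ⇒ R(z) = 1 + z + 9/10z².

Boundary: |R(x)|=1, x<0.
x=-1.3: |R|=1.2210
R=1: x+9/10x²=0 ⇒ x=−10/9=-1.1111; min R=1−1/(4·9/10)=0.7222>−1
Confirm numerically:
  x=-1.085: |R|=0.97450 <1
  x=-1.061: |R|=0.95215 <1
  x=-0.797: |R|=0.77469 <1
  x=-0.706: |R|=0.74259 <1
  x=-1.680: |R|=1.86016 >1
  x=-1.357: |R|=1.30030 >1
  x=-1.285: |R|=1.20110 >1
Stable set (-1.1111, 0).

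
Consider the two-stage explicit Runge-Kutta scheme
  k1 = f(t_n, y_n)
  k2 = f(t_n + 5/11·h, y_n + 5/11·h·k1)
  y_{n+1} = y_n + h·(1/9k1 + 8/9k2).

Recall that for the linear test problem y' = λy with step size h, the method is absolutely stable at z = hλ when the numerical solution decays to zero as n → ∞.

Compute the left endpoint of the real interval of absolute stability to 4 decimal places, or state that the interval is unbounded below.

left endpoint -2.4750.

Test eqn y'=λy, z=hλ:
  k1=λy_n ⇒ h·k1=z·y_n;  k2=λ(1+5/11z)y_n ⇒ h·k2=z(1+5/11z)y_n
  y_{n+1}/y_n = 1 + 1/9z + 8/9z(1+5/11z) = 1 + z + 40/99z²
  R(z) = 1 + z + 40/99z².

Solve |R(x)|<1 on ℝ⁻.
x=-1.03: |R|=0.3986
R=1: x+40/99x²=0 ⇒ x=−99/40=-2.4750; min R=1−1/(4·40/99)=0.3812>−1
Confirm numerically:
  x=-1.519: |R|=0.41327 <1
  x=-1.361: |R|=0.38741 <1
  x=-1.023: |R|=0.39984 <1
  x=-1.022: |R|=0.40001 <1
  x=-2.945: |R|=1.55925 >1
  x=-2.657: |R|=1.19538 >1
  x=-2.542: |R|=1.06881 >1
Stable set (-2.4750, 0).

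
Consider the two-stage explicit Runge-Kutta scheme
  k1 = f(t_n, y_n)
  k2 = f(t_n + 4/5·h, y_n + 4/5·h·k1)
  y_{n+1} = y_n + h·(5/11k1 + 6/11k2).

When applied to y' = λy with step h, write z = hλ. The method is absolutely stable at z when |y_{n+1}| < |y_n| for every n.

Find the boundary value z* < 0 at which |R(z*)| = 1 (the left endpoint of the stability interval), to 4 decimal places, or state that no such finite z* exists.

z* = -2.2917.

Test eqn y'=λy, z=hλ:
  k1=λy_n ⇒ h·k1=z·y_n;  k2=λ(1+4/5z)y_n ⇒ h·k2=z(1+4/5z)y_n
  y_{n+1}/y_n = 1 + 5/11z + 6/11z(1+4/5z) = 1 + z + 24/55z²
  so R(z) = 1 + z + 24/55z².

Find x<0 with |R(x)|<1.
x=-1.11: |R|=0.4276
R=1: x+24/55x²=0 ⇒ x=−55/24=-2.2917; min R=1−1/(4·24/55)=0.4271>−1
Confirm numerically:
  x=-2.064: |R|=0.79495 <1
  x=-1.826: |R|=0.62896 <1
  x=-1.579: |R|=0.50896 <1
  x=-2.861: |R|=1.71078 >1
  x=-2.849: |R|=1.69288 >1
  x=-2.648: |R|=1.41174 >1
So |R|<1 on (-2.2917, 0).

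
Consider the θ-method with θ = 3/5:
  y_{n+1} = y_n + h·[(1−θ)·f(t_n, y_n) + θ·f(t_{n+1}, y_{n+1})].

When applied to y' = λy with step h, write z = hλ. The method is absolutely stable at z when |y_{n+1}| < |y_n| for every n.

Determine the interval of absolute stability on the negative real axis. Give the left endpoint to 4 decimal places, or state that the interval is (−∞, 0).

With y'=λy (z=hλ):
  y_{n+1} = y_n + z·[2/5·y_n + 3/5·y_{n+1}] ⇒ (1 − 3/5z)y_{n+1} = (1 + 2/5z)y_n
  so R(z) = (1 + 2/5z)/(1 − 3/5z).

Boundary: |R(x)|=1, x<0.
x=-0.75: |R|=0.4828
x=-2: |R|=0.0909
x=-10: |R|=0.4286
x=-100: |R|=0.6393
θ=3/5≥1/2 ⇒ |1+2/5x|<|1−3/5x| ∀x<0 ⇒ unbounded interval.

unbounded; (−∞, 0).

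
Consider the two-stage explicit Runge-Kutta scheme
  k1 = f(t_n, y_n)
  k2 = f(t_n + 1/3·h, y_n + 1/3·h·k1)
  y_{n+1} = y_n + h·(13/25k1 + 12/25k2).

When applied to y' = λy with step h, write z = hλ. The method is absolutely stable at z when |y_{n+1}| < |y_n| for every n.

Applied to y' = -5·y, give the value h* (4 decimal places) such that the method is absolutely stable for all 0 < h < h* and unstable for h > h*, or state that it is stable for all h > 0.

(-6.2500,0); λ=-5 ⇒ h* = (25/4)/5 = 1.2500.

On y'=λy, z=hλ:
  k1=λy_n ⇒ h·k1=z·y_n;  k2=λ(1+1/3z)y_n ⇒ h·k2=z(1+1/3z)y_n
  y_{n+1}/y_n = 1 + 13/25z + 12/25z(1+1/3z) = 1 + z + 4/25z²
  ⇒ R(z) = 1 + z + 4/25z².

Boundary: |R(x)|=1, x<0.
x=-1.37: |R|=0.0697
R=1: x+4/25x²=0 ⇒ x=−25/4=-6.2500; min R=1−1/(4·4/25)=-0.5625>−1
Confirm numerically:
  x=-5.583: |R|=0.40418 <1
  x=-4.571: |R|=0.22795 <1
  x=-2.624: |R|=0.52234 <1
  x=-2.538: |R|=0.50737 <1
  x=-6.694: |R|=1.47554 >1
  x=-6.613: |R|=1.38408 >1
Stable set (-6.2500, 0).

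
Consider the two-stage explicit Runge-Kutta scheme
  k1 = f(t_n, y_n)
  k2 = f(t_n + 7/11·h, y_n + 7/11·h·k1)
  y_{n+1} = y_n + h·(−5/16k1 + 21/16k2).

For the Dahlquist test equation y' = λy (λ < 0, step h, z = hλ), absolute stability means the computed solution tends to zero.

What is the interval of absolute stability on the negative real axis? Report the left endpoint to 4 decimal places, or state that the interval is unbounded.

Set f=λy, z=hλ:
  k1=λy_n ⇒ h·k1=z·y_n;  k2=λ(1+7/11z)y_n ⇒ h·k2=z(1+7/11z)y_n
  y_{n+1}/y_n = 1 − 5/16z + 21/16z(1+7/11z) = 1 + z + 147/176z²
  ⇒ R(z) = 1 + z + 147/176z².

Find x<0 with |R(x)|<1.
x=-0.34: |R|=0.7566
R=1: x+147/176x²=0 ⇒ x=−176/147=-1.1973; min R=1−1/(4·147/176)=0.7007>−1
Confirm numerically:
  x=-0.871: |R|=0.76264 <1
  x=-0.737: |R|=0.71667 <1
  x=-0.542: |R|=0.70336 <1
  x=-0.497: |R|=0.70931 <1
  x=-1.665: |R|=1.65044 >1
  x=-1.517: |R|=1.40510 >1
  x=-1.422: |R|=1.26690 >1
Stable set (-1.1973, 0).

z∈(-1.1973,0).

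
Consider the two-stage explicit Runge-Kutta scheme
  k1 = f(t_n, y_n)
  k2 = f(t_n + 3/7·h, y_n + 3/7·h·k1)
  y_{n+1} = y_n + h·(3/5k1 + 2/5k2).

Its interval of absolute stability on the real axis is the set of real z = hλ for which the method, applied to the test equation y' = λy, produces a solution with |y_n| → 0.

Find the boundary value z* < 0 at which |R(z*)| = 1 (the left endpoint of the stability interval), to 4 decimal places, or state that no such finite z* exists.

z* = -5.8333.

Test eqn y'=λy, z=hλ:
  k1=λy_n ⇒ h·k1=z·y_n;  k2=λ(1+3/7z)y_n ⇒ h·k2=z(1+3/7z)y_n
  y_{n+1}/y_n = 1 + 3/5z + 2/5z(1+3/7z) = 1 + z + 6/35z²
  so R(z) = 1 + z + 6/35z².

Solve |R(x)|<1 on ℝ⁻.
x=-1.77: |R|=0.2329
R=1: x+6/35x²=0 ⇒ x=−35/6=-5.8333; min R=1−1/(4·6/35)=-0.4583>−1
Confirm numerically:
  x=-5.096: |R|=0.35587 <1
  x=-4.229: |R|=0.16310 <1
  x=-3.930: |R|=0.28230 <1
  x=-3.587: |R|=0.38130 <1
  x=-6.322: |R|=1.52960 >1
  x=-6.140: |R|=1.32279 >1
  x=-6.046: |R|=1.22042 >1
So |R|<1 on (-5.8333, 0).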